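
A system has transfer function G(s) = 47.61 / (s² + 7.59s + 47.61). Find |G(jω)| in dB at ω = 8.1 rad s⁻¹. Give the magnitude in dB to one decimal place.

-2.6 dB

|(j8.1)² + 7.59(j8.1) + 47.61| = |-18 + j61.479| = 64.06
|G(j8.1)| = 47.61 / 64.06 = 0.74321
20 log₁₀(0.74321) = -2.58 dB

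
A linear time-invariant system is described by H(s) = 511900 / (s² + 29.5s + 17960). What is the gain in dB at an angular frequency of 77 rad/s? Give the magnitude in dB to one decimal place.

|(j77)² + 29.5(j77) + 17960| = |12031 + j2271.5| = 1.224e+04
|H(j77)| = 511900 / 1.224e+04 = 41.81
20 log₁₀(41.81) = 32.43 dB

32.4 dB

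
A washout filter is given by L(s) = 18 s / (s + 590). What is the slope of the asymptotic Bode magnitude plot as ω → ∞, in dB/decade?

With 1 zero and 1 pole, the high-frequency asymptotic slope is 20 × (1 − 1) = 0 dB/decade.

0 dB/decade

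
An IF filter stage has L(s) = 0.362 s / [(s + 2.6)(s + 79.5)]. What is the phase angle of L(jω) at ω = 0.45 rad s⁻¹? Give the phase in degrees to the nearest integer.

∠(j0.45) = 90.00°
∠(j0.45 + 2.6) = arctan(0.45/2.6) = 9.82°
∠(j0.45 + 79.5) = arctan(0.45/79.5) = 0.32°
∠L(j0.45) = 90.00° − (9.82° + 0.32°) = 79.86°

80°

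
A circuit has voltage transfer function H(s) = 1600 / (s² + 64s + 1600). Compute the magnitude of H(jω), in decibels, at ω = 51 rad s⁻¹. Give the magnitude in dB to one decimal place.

|(j51)² + 64(j51) + 1600| = |-1001 + j3264| = 3414
|H(j51)| = 1600 / 3414 = 0.46865
20 log₁₀(0.46865) = -6.58 dB

-6.6 dB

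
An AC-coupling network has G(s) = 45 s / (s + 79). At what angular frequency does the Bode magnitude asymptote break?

79 rad/s

The single real pole at s = −79 gives a corner at ω = 79 rad/s.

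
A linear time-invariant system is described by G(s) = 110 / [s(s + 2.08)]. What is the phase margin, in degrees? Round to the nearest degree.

Gain crossover: |G(jω)| = 1 at ω ≈ 10.4 rad s⁻¹.
∠G(j10.4) = −90° − arctan(10.4/2.08) ≈ -168.67°
PM = 180° + (-168.67°) = 11.33°

11 deg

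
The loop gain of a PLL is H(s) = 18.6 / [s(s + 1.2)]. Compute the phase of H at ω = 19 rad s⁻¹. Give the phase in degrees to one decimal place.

∠(j19 + 1.2) = arctan(19/1.2) = 86.39°
∠(j19) = 90.00°
∠H(j19) = − (86.39° + 90.00°) = -176.39°

-176.4°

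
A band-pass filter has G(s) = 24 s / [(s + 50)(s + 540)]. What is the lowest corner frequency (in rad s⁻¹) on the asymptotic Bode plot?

50 rad s⁻¹

Break frequencies occur at each pole and zero magnitude: 50 rad s⁻¹, 540 rad s⁻¹.
The lowest is 50 rad s⁻¹.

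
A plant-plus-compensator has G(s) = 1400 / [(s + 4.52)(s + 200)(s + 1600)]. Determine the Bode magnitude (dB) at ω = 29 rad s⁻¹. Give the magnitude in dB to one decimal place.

-76.6 dB

|j29 + 4.52| = √(29² + 4.52²) = 29.35
|j29 + 200| = √(29² + 200²) = 202.1
|j29 + 1600| = √(29² + 1600²) = 1600
|G(j29)| = 1400 / (29.35 × 202.1 × 1600) = 0.0001475
20 log₁₀(0.0001475) = -76.62 dB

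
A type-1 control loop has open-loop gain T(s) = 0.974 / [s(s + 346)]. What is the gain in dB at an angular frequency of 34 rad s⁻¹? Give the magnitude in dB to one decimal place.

|j34 + 346| = √(34² + 346²) = 347.7
|j34| = 34
|T(j34)| = 0.974 / (347.7 × 34) = 8.2398e-05
20 log₁₀(8.2398e-05) = -81.68 dB

-81.7 dB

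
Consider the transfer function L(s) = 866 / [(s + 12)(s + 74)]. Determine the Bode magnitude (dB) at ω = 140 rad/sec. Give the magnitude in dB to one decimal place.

-28.2 dB

|j140 + 12| = √(140² + 12²) = 140.5
|j140 + 74| = √(140² + 74²) = 158.4
|L(j140)| = 866 / (140.5 × 158.4) = 0.03892
20 log₁₀(0.03892) = -28.20 dB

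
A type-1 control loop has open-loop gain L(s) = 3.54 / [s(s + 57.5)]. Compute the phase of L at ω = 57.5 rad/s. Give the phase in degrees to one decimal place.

-135.0°

∠(j57.5 + 57.5) = arctan(57.5/57.5) = 45.00°
∠(j57.5) = 90.00°
∠L(j57.5) = − (45.00° + 90.00°) = -135.00°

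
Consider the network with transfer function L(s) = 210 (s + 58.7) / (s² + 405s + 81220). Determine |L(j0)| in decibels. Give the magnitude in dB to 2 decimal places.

L(0) = 210 × 58.7 / 81220 = 0.15177
20 log₁₀(0.15177) = -16.376 dB

-16.38 dB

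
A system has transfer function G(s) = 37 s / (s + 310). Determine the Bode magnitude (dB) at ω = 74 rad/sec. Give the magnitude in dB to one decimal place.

18.7 dB

|j74| = 74
|j74 + 310| = √(74² + 310²) = 318.7
|G(j74)| = 37 × 74 / 318.7 = 8.5909
20 log₁₀(8.5909) = 18.68 dB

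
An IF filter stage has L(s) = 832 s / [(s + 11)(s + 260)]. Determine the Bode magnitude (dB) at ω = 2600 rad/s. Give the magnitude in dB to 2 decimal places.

|j2600| = 2600
|j2600 + 11| = √(2600² + 11²) = 2600
|j2600 + 260| = √(2600² + 260²) = 2613
|L(j2600)| = 832 × 2600 / (2600 × 2613) = 0.31841
20 log₁₀(0.31841) = -9.940 dB

-9.94 dB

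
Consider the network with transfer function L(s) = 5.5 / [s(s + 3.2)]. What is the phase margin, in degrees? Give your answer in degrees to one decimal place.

64.2°

Gain crossover: |L(jω)| = 1 at ω ≈ 1.55 rad/s.
∠L(j1.55) = −90° − arctan(1.55/3.2) ≈ -115.81°
PM = 180° + (-115.81°) = 64.19°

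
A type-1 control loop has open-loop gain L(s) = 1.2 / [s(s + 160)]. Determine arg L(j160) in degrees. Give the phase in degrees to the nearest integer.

-135 deg

∠(j160 + 160) = arctan(160/160) = 45.00°
∠(j160) = 90.00°
∠L(j160) = − (45.00° + 90.00°) = -135.00°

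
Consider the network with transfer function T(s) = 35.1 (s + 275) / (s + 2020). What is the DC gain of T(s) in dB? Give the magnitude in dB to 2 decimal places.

T(0) = 35.1 × 275 / 2020 = 4.7785
20 log₁₀(4.7785) = 13.586 dB

13.59 dB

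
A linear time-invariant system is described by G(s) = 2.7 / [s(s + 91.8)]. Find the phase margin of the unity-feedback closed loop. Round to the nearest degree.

Gain crossover: |G(jω)| = 1 at ω ≈ 0.0294 rad/sec.
∠G(j0.0294) = −90° − arctan(0.0294/91.8) ≈ -90.02°
PM = 180° + (-90.02°) = 89.98°

90°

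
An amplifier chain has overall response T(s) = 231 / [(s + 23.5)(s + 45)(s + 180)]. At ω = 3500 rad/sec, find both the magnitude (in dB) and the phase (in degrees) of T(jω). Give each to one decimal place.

|j3500 + 23.5| = √(3500² + 23.5²) = 3500
|j3500 + 45| = √(3500² + 45²) = 3500
|j3500 + 180| = √(3500² + 180²) = 3505
|T(j3500)| = 231 / (3500 × 3500 × 3505) = 5.3801e-09
20 log₁₀(5.3801e-09) = -165.38 dB
∠(j3500 + 23.5) = arctan(3500/23.5) = 89.62°
∠(j3500 + 45) = arctan(3500/45) = 89.26°
∠(j3500 + 180) = arctan(3500/180) = 87.06°
∠T(j3500) = − (89.62° + 89.26° + 87.06°) = -265.93°

|T| = -165.4 dB, ∠T = -265.9°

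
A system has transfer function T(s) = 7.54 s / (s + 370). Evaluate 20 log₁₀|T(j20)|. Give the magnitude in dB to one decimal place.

-7.8 dB

|j20| = 20
|j20 + 370| = √(20² + 370²) = 370.5
|T(j20)| = 7.54 × 20 / 370.5 = 0.40697
20 log₁₀(0.40697) = -7.81 dB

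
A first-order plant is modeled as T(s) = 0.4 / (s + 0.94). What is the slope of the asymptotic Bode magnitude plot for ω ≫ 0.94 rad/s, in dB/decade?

-20 dB/decade

With 0 zeros and 1 pole, the high-frequency asymptotic slope is 20 × (0 − 1) = -20 dB/decade.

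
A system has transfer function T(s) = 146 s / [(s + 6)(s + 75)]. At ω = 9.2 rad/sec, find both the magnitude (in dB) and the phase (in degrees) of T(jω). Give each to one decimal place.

|j9.2| = 9.2
|j9.2 + 6| = √(9.2² + 6²) = 10.98
|j9.2 + 75| = √(9.2² + 75²) = 75.56
|T(j9.2)| = 146 × 9.2 / (10.98 × 75.56) = 1.6184
20 log₁₀(1.6184) = 4.18 dB
∠(j9.2) = 90.00°
∠(j9.2 + 6) = arctan(9.2/6) = 56.89°
∠(j9.2 + 75) = arctan(9.2/75) = 6.99°
∠T(j9.2) = 90.00° − (56.89° + 6.99°) = 26.12°

|T| = 4.2 dB, ∠T = 26.1°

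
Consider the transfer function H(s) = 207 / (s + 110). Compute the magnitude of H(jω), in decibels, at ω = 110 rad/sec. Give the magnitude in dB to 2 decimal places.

|j110 + 110| = √(110² + 110²) = 155.6
|H(j110)| = 207 / 155.6 = 1.3306
20 log₁₀(1.3306) = 2.481 dB

2.48 dB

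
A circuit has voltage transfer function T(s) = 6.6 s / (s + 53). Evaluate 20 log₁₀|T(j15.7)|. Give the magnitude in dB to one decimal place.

5.5 dB

|j15.7| = 15.7
|j15.7 + 53| = √(15.7² + 53²) = 55.28
|T(j15.7)| = 6.6 × 15.7 / 55.28 = 1.8746
20 log₁₀(1.8746) = 5.46 dB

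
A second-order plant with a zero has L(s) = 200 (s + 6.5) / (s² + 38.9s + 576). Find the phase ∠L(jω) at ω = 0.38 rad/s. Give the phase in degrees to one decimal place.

1.9°

∠(j0.38 + 6.5) = arctan(0.38/6.5) = 3.35°
∠[(j0.38)² + 38.9(j0.38) + 576] = ∠[575.86 + j14.782] = 1.47°
∠L(j0.38) = 3.35° − 1.47° = 1.88°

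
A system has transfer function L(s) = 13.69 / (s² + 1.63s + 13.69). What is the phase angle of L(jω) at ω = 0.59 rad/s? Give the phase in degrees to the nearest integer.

-4°

∠[(j0.59)² + 1.63(j0.59) + 13.69] = ∠[13.342 + j0.9617] = 4.12°
∠L(j0.59) = −4.12° = -4.12°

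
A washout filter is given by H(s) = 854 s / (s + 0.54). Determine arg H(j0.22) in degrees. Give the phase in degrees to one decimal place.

∠(j0.22) = 90.00°
∠(j0.22 + 0.54) = arctan(0.22/0.54) = 22.17°
∠H(j0.22) = 90.00° − 22.17° = 67.83°

67.8°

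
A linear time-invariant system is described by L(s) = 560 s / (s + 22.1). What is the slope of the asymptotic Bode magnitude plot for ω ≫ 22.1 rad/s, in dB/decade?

0 dB/decade

With 1 zero and 1 pole, the high-frequency asymptotic slope is 20 × (1 − 1) = 0 dB/decade.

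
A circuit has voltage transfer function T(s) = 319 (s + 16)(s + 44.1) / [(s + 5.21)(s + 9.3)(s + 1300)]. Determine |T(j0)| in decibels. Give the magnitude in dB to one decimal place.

T(0) = 319 × 16 × 44.1 / (5.21 × 9.3 × 1300) = 3.5734
20 log₁₀(3.5734) = 11.06 dB

11.1 dB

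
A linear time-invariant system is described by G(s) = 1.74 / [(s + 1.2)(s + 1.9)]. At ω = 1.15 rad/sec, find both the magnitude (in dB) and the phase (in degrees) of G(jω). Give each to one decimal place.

|j1.15 + 1.2| = √(1.15² + 1.2²) = 1.662
|j1.15 + 1.9| = √(1.15² + 1.9²) = 2.221
|G(j1.15)| = 1.74 / (1.662 × 2.221) = 0.47137
20 log₁₀(0.47137) = -6.53 dB
∠(j1.15 + 1.2) = arctan(1.15/1.2) = 43.78°
∠(j1.15 + 1.9) = arctan(1.15/1.9) = 31.18°
∠G(j1.15) = − (43.78° + 31.18°) = -74.97°

|G| = -6.5 dB, ∠G = -75.0°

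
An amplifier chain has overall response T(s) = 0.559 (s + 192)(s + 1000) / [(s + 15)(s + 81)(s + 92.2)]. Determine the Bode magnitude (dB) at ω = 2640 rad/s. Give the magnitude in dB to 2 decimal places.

-72.89 dB

|j2640 + 192| = √(2640² + 192²) = 2647
|j2640 + 1000| = √(2640² + 1000²) = 2823
|j2640 + 15| = √(2640² + 15²) = 2640
|j2640 + 81| = √(2640² + 81²) = 2641
|j2640 + 92.2| = √(2640² + 92.2²) = 2642
|T(j2640)| = 0.559 × 2647 × 2823 / (2640 × 2641 × 2642) = 0.00022677
20 log₁₀(0.00022677) = -72.888 dB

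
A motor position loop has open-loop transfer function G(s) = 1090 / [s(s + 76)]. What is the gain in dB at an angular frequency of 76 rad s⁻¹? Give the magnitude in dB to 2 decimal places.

-17.49 dB

|j76 + 76| = √(76² + 76²) = 107.5
|j76| = 76
|G(j76)| = 1090 / (107.5 × 76) = 0.13344
20 log₁₀(0.13344) = -17.494 dB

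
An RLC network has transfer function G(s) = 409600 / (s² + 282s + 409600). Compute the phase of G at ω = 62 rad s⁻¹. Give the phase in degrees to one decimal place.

-2.5°

∠[(j62)² + 282(j62) + 409600] = ∠[4.0576e+05 + j17484] = 2.47°
∠G(j62) = −2.47° = -2.47°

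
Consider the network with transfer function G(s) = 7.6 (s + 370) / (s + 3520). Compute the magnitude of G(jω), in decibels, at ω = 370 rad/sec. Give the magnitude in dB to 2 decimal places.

|j370 + 370| = √(370² + 370²) = 523.3
|j370 + 3520| = √(370² + 3520²) = 3539
|G(j370)| = 7.6 × 523.3 / 3539 = 1.1236
20 log₁₀(1.1236) = 1.012 dB

1.01 dB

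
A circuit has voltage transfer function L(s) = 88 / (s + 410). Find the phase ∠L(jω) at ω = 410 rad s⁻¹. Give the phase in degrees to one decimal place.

∠(j410 + 410) = arctan(410/410) = 45.00°
∠L(j410) = −45.00° = -45.00°

-45.0°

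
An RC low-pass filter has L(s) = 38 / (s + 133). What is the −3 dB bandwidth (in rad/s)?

133 rad/s

For a single-pole low-pass, the −3 dB point is at the pole: ω = 133 rad/s.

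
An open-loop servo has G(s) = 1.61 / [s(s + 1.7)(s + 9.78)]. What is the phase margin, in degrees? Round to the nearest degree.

Gain crossover: |G(jω)| = 1 at ω ≈ 0.0967 rad/sec.
∠G(j0.0967) = −90° − arctan(0.0967/1.7) − arctan(0.0967/9.78) ≈ -93.82°
PM = 180° + (-93.82°) = 86.18°

86 deg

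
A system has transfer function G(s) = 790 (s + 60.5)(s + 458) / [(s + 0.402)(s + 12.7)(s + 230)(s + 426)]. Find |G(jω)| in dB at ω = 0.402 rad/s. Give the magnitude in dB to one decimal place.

|j0.402 + 60.5| = √(0.402² + 60.5²) = 60.5
|j0.402 + 458| = √(0.402² + 458²) = 458
|j0.402 + 0.402| = √(0.402² + 0.402²) = 0.5685
|j0.402 + 12.7| = √(0.402² + 12.7²) = 12.71
|j0.402 + 230| = √(0.402² + 230²) = 230
|j0.402 + 426| = √(0.402² + 426²) = 426
|G(j0.402)| = 790 × 60.5 × 458 / (0.5685 × 12.71 × 230 × 426) = 30.928
20 log₁₀(30.928) = 29.81 dB

29.8 dB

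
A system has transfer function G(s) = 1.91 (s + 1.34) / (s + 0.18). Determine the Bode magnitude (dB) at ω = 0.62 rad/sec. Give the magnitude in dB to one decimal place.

|j0.62 + 1.34| = √(0.62² + 1.34²) = 1.476
|j0.62 + 0.18| = √(0.62² + 0.18²) = 0.6456
|G(j0.62)| = 1.91 × 1.476 / 0.6456 = 4.3682
20 log₁₀(4.3682) = 12.81 dB

12.8 dB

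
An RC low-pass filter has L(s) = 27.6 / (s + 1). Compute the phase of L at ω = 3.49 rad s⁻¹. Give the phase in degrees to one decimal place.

∠(j3.49 + 1) = arctan(3.49/1) = 74.01°
∠L(j3.49) = −74.01° = -74.01°

-74.0°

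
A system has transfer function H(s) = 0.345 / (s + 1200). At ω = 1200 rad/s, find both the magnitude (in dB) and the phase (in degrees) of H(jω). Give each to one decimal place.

|j1200 + 1200| = √(1200² + 1200²) = 1697
|H(j1200)| = 0.345 / 1697 = 0.00020329
20 log₁₀(0.00020329) = -73.84 dB
∠(j1200 + 1200) = arctan(1200/1200) = 45.00°
∠H(j1200) = −45.00° = -45.00°

|H| = -73.8 dB, ∠H = -45.0°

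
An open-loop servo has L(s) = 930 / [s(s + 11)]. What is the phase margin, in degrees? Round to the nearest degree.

20°

Gain crossover: |L(jω)| = 1 at ω ≈ 29.5 rad/s.
∠L(j29.5) = −90° − arctan(29.5/11) ≈ -159.56°
PM = 180° + (-159.56°) = 20.44°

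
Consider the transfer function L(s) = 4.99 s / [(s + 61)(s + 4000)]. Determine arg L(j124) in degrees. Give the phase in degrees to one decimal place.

∠(j124) = 90.00°
∠(j124 + 61) = arctan(124/61) = 63.81°
∠(j124 + 4000) = arctan(124/4000) = 1.78°
∠L(j124) = 90.00° − (63.81° + 1.78°) = 24.42°

24.4°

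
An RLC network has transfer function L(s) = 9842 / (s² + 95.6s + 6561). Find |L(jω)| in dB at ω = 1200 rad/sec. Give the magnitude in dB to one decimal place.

-43.3 dB

|(j1200)² + 95.6(j1200) + 6561| = |-1.4334e+06 + j1.1472e+05| = 1.438e+06
|L(j1200)| = 9842 / 1.438e+06 = 0.0068441
20 log₁₀(0.0068441) = -43.29 dB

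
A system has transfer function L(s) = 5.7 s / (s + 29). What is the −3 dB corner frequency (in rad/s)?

29 rad/s

For a single-pole high-pass, the −3 dB point is at the pole: ω = 29 rad/s.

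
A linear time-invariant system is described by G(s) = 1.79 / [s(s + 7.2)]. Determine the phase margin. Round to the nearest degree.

Gain crossover: |G(jω)| = 1 at ω ≈ 0.248 rad/sec.
∠G(j0.248) = −90° − arctan(0.248/7.2) ≈ -91.98°
PM = 180° + (-91.98°) = 88.02°

88°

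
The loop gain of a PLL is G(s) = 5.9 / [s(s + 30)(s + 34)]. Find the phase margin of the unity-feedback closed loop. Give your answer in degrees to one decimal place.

Gain crossover: |G(jω)| = 1 at ω ≈ 0.00578 rad/s.
∠G(j0.00578) = −90° − arctan(0.00578/30) − arctan(0.00578/34) ≈ -90.02°
PM = 180° + (-90.02°) = 89.98°

90.0°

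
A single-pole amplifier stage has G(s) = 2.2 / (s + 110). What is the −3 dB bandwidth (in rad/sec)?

For a single-pole low-pass, the −3 dB point is at the pole: ω = 110 rad/sec.

110 rad/sec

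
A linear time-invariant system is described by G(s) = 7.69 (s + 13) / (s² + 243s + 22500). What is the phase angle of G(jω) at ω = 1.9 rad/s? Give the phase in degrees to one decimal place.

7.1°

∠(j1.9 + 13) = arctan(1.9/13) = 8.32°
∠[(j1.9)² + 243(j1.9) + 22500] = ∠[22496 + j461.7] = 1.18°
∠G(j1.9) = 8.32° − 1.18° = 7.14°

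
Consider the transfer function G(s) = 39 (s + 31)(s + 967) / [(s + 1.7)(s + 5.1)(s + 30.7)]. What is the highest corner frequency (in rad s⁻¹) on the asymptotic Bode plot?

Break frequencies occur at each pole and zero magnitude: 1.7 rad s⁻¹, 5.1 rad s⁻¹, 30.7 rad s⁻¹, 31 rad s⁻¹, 967 rad s⁻¹.
The highest is 967 rad s⁻¹.

967 rad s⁻¹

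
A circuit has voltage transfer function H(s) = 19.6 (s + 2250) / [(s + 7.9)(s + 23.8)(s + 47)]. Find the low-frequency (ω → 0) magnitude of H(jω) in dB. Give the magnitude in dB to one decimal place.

14.0 dB

H(0) = 19.6 × 2250 / (7.9 × 23.8 × 47) = 4.9904
20 log₁₀(4.9904) = 13.96 dB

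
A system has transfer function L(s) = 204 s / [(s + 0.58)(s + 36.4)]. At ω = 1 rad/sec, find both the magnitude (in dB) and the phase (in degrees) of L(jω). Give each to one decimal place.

|j1| = 1
|j1 + 0.58| = √(1² + 0.58²) = 1.156
|j1 + 36.4| = √(1² + 36.4²) = 36.41
|L(j1)| = 204 × 1 / (1.156 × 36.41) = 4.8461
20 log₁₀(4.8461) = 13.71 dB
∠(j1) = 90.00°
∠(j1 + 0.58) = arctan(1/0.58) = 59.89°
∠(j1 + 36.4) = arctan(1/36.4) = 1.57°
∠L(j1) = 90.00° − (59.89° + 1.57°) = 28.54°

|L| = 13.7 dB, ∠L = 28.5°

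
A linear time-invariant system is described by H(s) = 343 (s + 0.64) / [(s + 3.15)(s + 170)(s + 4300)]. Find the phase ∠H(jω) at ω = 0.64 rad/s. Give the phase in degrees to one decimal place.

∠(j0.64 + 0.64) = arctan(0.64/0.64) = 45.00°
∠(j0.64 + 3.15) = arctan(0.64/3.15) = 11.48°
∠(j0.64 + 170) = arctan(0.64/170) = 0.22°
∠(j0.64 + 4300) = arctan(0.64/4300) = 0.01°
∠H(j0.64) = 45.00° − (11.48° + 0.22° + 0.01°) = 33.29°

33.3°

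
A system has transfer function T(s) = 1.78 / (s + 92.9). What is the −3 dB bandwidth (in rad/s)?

For a single-pole low-pass, the −3 dB point is at the pole: ω = 92.9 rad/s.

92.9 rad/s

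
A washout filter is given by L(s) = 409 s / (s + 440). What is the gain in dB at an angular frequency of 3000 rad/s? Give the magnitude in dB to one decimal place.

|j3000| = 3000
|j3000 + 440| = √(3000² + 440²) = 3032
|L(j3000)| = 409 × 3000 / 3032 = 404.67
20 log₁₀(404.67) = 52.14 dB

52.1 dB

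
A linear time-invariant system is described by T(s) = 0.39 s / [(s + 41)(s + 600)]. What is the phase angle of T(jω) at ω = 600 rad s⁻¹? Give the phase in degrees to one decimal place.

-41.1°

∠(j600) = 90.00°
∠(j600 + 41) = arctan(600/41) = 86.09°
∠(j600 + 600) = arctan(600/600) = 45.00°
∠T(j600) = 90.00° − (86.09° + 45.00°) = -41.09°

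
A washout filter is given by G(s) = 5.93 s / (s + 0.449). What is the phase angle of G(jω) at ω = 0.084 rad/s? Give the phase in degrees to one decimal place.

79.4°

∠(j0.084) = 90.00°
∠(j0.084 + 0.449) = arctan(0.084/0.449) = 10.60°
∠G(j0.084) = 90.00° − 10.60° = 79.40°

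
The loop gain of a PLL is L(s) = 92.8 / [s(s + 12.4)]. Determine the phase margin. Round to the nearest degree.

Gain crossover: |L(jω)| = 1 at ω ≈ 6.61 rad s⁻¹.
∠L(j6.61) = −90° − arctan(6.61/12.4) ≈ -118.04°
PM = 180° + (-118.04°) = 61.96°

62 deg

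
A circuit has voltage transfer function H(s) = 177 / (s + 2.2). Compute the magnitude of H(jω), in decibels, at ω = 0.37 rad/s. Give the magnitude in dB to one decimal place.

|j0.37 + 2.2| = √(0.37² + 2.2²) = 2.231
|H(j0.37)| = 177 / 2.231 = 79.34
20 log₁₀(79.34) = 37.99 dB

38.0 dB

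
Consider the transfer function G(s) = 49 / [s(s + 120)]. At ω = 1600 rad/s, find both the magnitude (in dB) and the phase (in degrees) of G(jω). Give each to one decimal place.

|j1600 + 120| = √(1600² + 120²) = 1604
|j1600| = 1600
|G(j1600)| = 49 / (1604 × 1600) = 1.9087e-05
20 log₁₀(1.9087e-05) = -94.39 dB
∠(j1600 + 120) = arctan(1600/120) = 85.71°
∠(j1600) = 90.00°
∠G(j1600) = − (85.71° + 90.00°) = -175.71°

|G| = -94.4 dB, ∠G = -175.7°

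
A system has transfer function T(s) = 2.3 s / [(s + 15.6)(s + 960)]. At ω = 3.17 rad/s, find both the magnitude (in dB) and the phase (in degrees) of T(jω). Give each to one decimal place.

|j3.17| = 3.17
|j3.17 + 15.6| = √(3.17² + 15.6²) = 15.92
|j3.17 + 960| = √(3.17² + 960²) = 960
|T(j3.17)| = 2.3 × 3.17 / (15.92 × 960) = 0.00047709
20 log₁₀(0.00047709) = -66.43 dB
∠(j3.17) = 90.00°
∠(j3.17 + 15.6) = arctan(3.17/15.6) = 11.49°
∠(j3.17 + 960) = arctan(3.17/960) = 0.19°
∠T(j3.17) = 90.00° − (11.49° + 0.19°) = 78.32°

|T| = -66.4 dB, ∠T = 78.3 deg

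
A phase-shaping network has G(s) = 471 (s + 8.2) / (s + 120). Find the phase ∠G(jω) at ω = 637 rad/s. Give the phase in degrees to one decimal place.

9.9°

∠(j637 + 8.2) = arctan(637/8.2) = 89.26°
∠(j637 + 120) = arctan(637/120) = 79.33°
∠G(j637) = 89.26° − 79.33° = 9.93°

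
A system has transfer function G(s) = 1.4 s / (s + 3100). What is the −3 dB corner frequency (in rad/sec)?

For a single-pole high-pass, the −3 dB point is at the pole: ω = 3100 rad/sec.

3100 rad/sec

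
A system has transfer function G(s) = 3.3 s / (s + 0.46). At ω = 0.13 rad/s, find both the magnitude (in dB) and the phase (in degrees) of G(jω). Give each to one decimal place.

|j0.13| = 0.13
|j0.13 + 0.46| = √(0.13² + 0.46²) = 0.478
|G(j0.13)| = 3.3 × 0.13 / 0.478 = 0.89746
20 log₁₀(0.89746) = -0.94 dB
∠(j0.13) = 90.00°
∠(j0.13 + 0.46) = arctan(0.13/0.46) = 15.78°
∠G(j0.13) = 90.00° − 15.78° = 74.22°

|G| = -0.9 dB, ∠G = 74.2°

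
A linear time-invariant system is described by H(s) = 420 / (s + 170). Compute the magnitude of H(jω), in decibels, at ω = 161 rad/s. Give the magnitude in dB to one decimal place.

5.1 dB

|j161 + 170| = √(161² + 170²) = 234.1
|H(j161)| = 420 / 234.1 = 1.7938
20 log₁₀(1.7938) = 5.08 dB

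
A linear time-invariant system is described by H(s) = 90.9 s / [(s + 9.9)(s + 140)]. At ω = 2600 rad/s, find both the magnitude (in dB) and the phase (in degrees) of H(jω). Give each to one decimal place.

|j2600| = 2600
|j2600 + 9.9| = √(2600² + 9.9²) = 2600
|j2600 + 140| = √(2600² + 140²) = 2604
|H(j2600)| = 90.9 × 2600 / (2600 × 2604) = 0.034911
20 log₁₀(0.034911) = -29.14 dB
∠(j2600) = 90.00°
∠(j2600 + 9.9) = arctan(2600/9.9) = 89.78°
∠(j2600 + 140) = arctan(2600/140) = 86.92°
∠H(j2600) = 90.00° − (89.78° + 86.92°) = -86.70°

|H| = -29.1 dB, ∠H = -86.7°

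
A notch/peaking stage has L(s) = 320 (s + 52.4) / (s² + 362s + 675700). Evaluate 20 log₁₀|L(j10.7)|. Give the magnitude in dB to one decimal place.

-31.9 dB

|j10.7 + 52.4| = √(10.7² + 52.4²) = 53.48
|(j10.7)² + 362(j10.7) + 675700| = |6.7559e+05 + j3873.4| = 6.756e+05
|L(j10.7)| = 320 × 53.48 / 6.756e+05 = 0.025332
20 log₁₀(0.025332) = -31.93 dB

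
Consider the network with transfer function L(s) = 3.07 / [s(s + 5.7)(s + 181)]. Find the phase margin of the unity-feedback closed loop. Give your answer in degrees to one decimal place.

90.0°

Gain crossover: |L(jω)| = 1 at ω ≈ 0.00298 rad/s.
∠L(j0.00298) = −90° − arctan(0.00298/5.7) − arctan(0.00298/181) ≈ -90.03°
PM = 180° + (-90.03°) = 89.97°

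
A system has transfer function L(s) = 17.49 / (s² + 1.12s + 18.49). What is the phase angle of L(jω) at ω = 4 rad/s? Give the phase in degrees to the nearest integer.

-61°

∠[(j4)² + 1.12(j4) + 18.49] = ∠[2.49 + j4.48] = 60.93°
∠L(j4) = −60.93° = -60.93°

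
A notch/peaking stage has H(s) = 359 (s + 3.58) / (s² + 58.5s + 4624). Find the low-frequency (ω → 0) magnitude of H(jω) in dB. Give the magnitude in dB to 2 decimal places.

-11.12 dB

H(0) = 359 × 3.58 / 4624 = 0.27795
20 log₁₀(0.27795) = -11.121 dB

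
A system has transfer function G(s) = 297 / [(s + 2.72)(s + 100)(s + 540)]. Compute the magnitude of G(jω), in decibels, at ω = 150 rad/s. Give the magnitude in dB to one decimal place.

|j150 + 2.72| = √(150² + 2.72²) = 150
|j150 + 100| = √(150² + 100²) = 180.3
|j150 + 540| = √(150² + 540²) = 560.4
|G(j150)| = 297 / (150 × 180.3 × 560.4) = 1.9594e-05
20 log₁₀(1.9594e-05) = -94.16 dB

-94.2 dB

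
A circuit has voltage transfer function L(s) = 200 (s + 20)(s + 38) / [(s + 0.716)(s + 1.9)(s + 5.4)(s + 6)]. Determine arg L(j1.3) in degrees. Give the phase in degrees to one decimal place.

-115.6 deg

∠(j1.3 + 20) = arctan(1.3/20) = 3.72°
∠(j1.3 + 38) = arctan(1.3/38) = 1.96°
∠(j1.3 + 0.716) = arctan(1.3/0.716) = 61.16°
∠(j1.3 + 1.9) = arctan(1.3/1.9) = 34.38°
∠(j1.3 + 5.4) = arctan(1.3/5.4) = 13.54°
∠(j1.3 + 6) = arctan(1.3/6) = 12.23°
∠L(j1.3) = 3.72° + 1.96° − (61.16° + 34.38° + 13.54° + 12.23°) = -115.62°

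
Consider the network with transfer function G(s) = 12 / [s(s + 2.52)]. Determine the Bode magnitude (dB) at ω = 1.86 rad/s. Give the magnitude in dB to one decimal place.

|j1.86 + 2.52| = √(1.86² + 2.52²) = 3.132
|j1.86| = 1.86
|G(j1.86)| = 12 / (3.132 × 1.86) = 2.0598
20 log₁₀(2.0598) = 6.28 dB

6.3 dB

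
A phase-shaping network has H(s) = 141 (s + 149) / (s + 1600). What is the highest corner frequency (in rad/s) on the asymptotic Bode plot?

Break frequencies occur at each pole and zero magnitude: 149 rad/s, 1600 rad/s.
The highest is 1600 rad/s.

1600 rad/s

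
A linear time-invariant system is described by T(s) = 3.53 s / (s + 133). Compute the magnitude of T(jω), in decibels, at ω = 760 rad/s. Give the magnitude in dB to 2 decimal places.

10.82 dB

|j760| = 760
|j760 + 133| = √(760² + 133²) = 771.5
|T(j760)| = 3.53 × 760 / 771.5 = 3.4772
20 log₁₀(3.4772) = 10.824 dB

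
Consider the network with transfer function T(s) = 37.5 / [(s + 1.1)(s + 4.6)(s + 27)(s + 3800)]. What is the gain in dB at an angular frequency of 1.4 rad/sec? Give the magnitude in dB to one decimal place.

|j1.4 + 1.1| = √(1.4² + 1.1²) = 1.78
|j1.4 + 4.6| = √(1.4² + 4.6²) = 4.808
|j1.4 + 27| = √(1.4² + 27²) = 27.04
|j1.4 + 3800| = √(1.4² + 3800²) = 3800
|T(j1.4)| = 37.5 / (1.78 × 4.808 × 27.04 × 3800) = 4.2636e-05
20 log₁₀(4.2636e-05) = -87.40 dB

-87.4 dB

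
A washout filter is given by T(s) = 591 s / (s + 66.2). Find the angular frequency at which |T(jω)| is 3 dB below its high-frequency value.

66.2 rad/sec

For a single-pole high-pass, the −3 dB point is at the pole: ω = 66.2 rad/sec.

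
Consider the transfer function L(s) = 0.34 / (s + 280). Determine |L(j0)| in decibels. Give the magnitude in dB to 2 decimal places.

L(0) = 0.34 / 280 = 0.0012143
20 log₁₀(0.0012143) = -58.314 dB

-58.31 dB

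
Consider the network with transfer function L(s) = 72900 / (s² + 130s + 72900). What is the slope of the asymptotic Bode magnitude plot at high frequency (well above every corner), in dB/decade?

-40 dB/decade

With 0 zeros and 2 poles, the high-frequency asymptotic slope is 20 × (0 − 2) = -40 dB/decade.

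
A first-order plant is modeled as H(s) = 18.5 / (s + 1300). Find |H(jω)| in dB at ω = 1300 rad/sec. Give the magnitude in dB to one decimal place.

-39.9 dB

|j1300 + 1300| = √(1300² + 1300²) = 1838
|H(j1300)| = 18.5 / 1838 = 0.010063
20 log₁₀(0.010063) = -39.95 dB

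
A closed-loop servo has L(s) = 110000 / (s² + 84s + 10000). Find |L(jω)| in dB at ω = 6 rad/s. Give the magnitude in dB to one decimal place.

|(j6)² + 84(j6) + 10000| = |9964 + j504| = 9977
|L(j6)| = 110000 / 9977 = 11.026
20 log₁₀(11.026) = 20.85 dB

20.8 dB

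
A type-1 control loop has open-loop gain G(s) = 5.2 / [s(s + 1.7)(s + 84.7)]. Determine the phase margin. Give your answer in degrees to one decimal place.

88.8°

Gain crossover: |G(jω)| = 1 at ω ≈ 0.0361 rad/s.
∠G(j0.0361) = −90° − arctan(0.0361/1.7) − arctan(0.0361/84.7) ≈ -91.24°
PM = 180° + (-91.24°) = 88.76°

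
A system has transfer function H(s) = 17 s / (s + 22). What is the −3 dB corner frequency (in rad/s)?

22 rad/s

For a single-pole high-pass, the −3 dB point is at the pole: ω = 22 rad/s.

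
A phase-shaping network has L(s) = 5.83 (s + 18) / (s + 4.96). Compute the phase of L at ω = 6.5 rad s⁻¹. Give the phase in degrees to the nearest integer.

∠(j6.5 + 18) = arctan(6.5/18) = 19.86°
∠(j6.5 + 4.96) = arctan(6.5/4.96) = 52.65°
∠L(j6.5) = 19.86° − 52.65° = -32.80°

-33 deg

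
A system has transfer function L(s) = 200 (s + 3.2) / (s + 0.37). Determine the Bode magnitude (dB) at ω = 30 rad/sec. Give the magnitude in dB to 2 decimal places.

46.07 dB

|j30 + 3.2| = √(30² + 3.2²) = 30.17
|j30 + 0.37| = √(30² + 0.37²) = 30
|L(j30)| = 200 × 30.17 / 30 = 201.12
20 log₁₀(201.12) = 46.069 dB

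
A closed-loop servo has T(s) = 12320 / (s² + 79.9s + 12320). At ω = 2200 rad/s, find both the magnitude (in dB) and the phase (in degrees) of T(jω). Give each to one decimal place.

|(j2200)² + 79.9(j2200) + 12320| = |-4.8277e+06 + j1.7578e+05| = 4.831e+06
|T(j2200)| = 12320 / 4.831e+06 = 0.0025503
20 log₁₀(0.0025503) = -51.87 dB
∠[(j2200)² + 79.9(j2200) + 12320] = ∠[-4.8277e+06 + j1.7578e+05] = 177.91°
∠T(j2200) = −177.91° = -177.91°

|T| = -51.9 dB, ∠T = -177.9°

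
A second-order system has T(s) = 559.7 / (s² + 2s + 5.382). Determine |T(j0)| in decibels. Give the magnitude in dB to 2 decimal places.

40.34 dB

T(0) = 559.7 / 5.382 = 103.99
20 log₁₀(103.99) = 40.340 dB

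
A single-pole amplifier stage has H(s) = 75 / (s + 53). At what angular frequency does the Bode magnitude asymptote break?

The single real pole at s = −53 gives a corner at ω = 53 rad s⁻¹.

53 rad s⁻¹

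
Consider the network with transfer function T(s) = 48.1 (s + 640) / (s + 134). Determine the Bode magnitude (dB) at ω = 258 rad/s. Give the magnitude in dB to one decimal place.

41.2 dB

|j258 + 640| = √(258² + 640²) = 690
|j258 + 134| = √(258² + 134²) = 290.7
|T(j258)| = 48.1 × 690 / 290.7 = 114.17
20 log₁₀(114.17) = 41.15 dB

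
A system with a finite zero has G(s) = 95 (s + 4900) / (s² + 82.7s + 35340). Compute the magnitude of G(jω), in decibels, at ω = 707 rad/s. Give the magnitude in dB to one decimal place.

|j707 + 4900| = √(707² + 4900²) = 4951
|(j707)² + 82.7(j707) + 35340| = |-4.6451e+05 + j58469| = 4.682e+05
|G(j707)| = 95 × 4951 / 4.682e+05 = 1.0046
20 log₁₀(1.0046) = 0.04 dB

0.0 dB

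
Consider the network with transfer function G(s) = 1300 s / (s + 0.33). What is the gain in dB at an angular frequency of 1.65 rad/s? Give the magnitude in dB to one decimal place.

|j1.65| = 1.65
|j1.65 + 0.33| = √(1.65² + 0.33²) = 1.683
|G(j1.65)| = 1300 × 1.65 / 1.683 = 1274.8
20 log₁₀(1274.8) = 62.11 dB

62.1 dB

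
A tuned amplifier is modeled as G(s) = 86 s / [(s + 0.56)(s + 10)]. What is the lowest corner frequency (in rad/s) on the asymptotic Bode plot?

Break frequencies occur at each pole and zero magnitude: 0.56 rad/s, 10 rad/s.
The lowest is 0.56 rad/s.

0.56 rad/s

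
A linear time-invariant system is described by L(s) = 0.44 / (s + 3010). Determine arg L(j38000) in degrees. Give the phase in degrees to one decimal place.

-85.5 deg

∠(j38000 + 3010) = arctan(38000/3010) = 85.47°
∠L(j38000) = −85.47° = -85.47°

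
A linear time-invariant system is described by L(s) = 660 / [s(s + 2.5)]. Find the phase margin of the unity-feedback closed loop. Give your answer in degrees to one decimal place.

5.6°

Gain crossover: |L(jω)| = 1 at ω ≈ 25.6 rad/s.
∠L(j25.6) = −90° − arctan(25.6/2.5) ≈ -174.43°
PM = 180° + (-174.43°) = 5.57°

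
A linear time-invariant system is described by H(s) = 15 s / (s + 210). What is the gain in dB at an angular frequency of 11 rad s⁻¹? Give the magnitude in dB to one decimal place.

|j11| = 11
|j11 + 210| = √(11² + 210²) = 210.3
|H(j11)| = 15 × 11 / 210.3 = 0.78464
20 log₁₀(0.78464) = -2.11 dB

-2.1 dB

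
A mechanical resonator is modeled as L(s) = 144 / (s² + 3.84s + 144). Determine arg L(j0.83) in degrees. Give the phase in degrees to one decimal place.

∠[(j0.83)² + 3.84(j0.83) + 144] = ∠[143.31 + j3.1872] = 1.27°
∠L(j0.83) = −1.27° = -1.27°

-1.3°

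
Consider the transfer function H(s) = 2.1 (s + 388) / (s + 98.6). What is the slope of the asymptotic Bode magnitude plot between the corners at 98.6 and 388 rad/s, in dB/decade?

-20 dB/decade

In this band the factors already past their corner are: pole at 98.6; net slope = -20 dB/decade.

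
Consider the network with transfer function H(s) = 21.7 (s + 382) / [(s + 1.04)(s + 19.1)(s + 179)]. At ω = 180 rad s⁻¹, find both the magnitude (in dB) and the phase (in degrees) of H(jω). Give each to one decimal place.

|H| = -59.1 dB, ∠H = -193.5°

|j180 + 382| = √(180² + 382²) = 422.3
|j180 + 1.04| = √(180² + 1.04²) = 180
|j180 + 19.1| = √(180² + 19.1²) = 181
|j180 + 179| = √(180² + 179²) = 253.9
|H(j180)| = 21.7 × 422.3 / (180 × 181 × 253.9) = 0.0011079
20 log₁₀(0.0011079) = -59.11 dB
∠(j180 + 382) = arctan(180/382) = 25.23°
∠(j180 + 1.04) = arctan(180/1.04) = 89.67°
∠(j180 + 19.1) = arctan(180/19.1) = 83.94°
∠(j180 + 179) = arctan(180/179) = 45.16°
∠H(j180) = 25.23° − (89.67° + 83.94° + 45.16°) = -193.54°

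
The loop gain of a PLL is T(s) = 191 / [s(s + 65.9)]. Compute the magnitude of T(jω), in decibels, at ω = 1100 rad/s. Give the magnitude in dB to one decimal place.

|j1100 + 65.9| = √(1100² + 65.9²) = 1102
|j1100| = 1100
|T(j1100)| = 191 / (1102 × 1100) = 0.00015757
20 log₁₀(0.00015757) = -76.05 dB

-76.1 dB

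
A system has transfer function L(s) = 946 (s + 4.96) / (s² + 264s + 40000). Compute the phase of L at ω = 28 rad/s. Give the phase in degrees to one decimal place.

∠(j28 + 4.96) = arctan(28/4.96) = 79.95°
∠[(j28)² + 264(j28) + 40000] = ∠[39216 + j7392] = 10.67°
∠L(j28) = 79.95° − 10.67° = 69.28°

69.3 deg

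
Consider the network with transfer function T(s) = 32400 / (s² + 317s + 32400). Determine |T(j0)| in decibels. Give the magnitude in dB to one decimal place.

0.0 dB

T(0) = 32400 / 32400 = 1
20 log₁₀(1) = 0.00 dB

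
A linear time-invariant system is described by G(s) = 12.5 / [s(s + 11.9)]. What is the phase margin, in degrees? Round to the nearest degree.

Gain crossover: |G(jω)| = 1 at ω ≈ 1.05 rad/s.
∠G(j1.05) = −90° − arctan(1.05/11.9) ≈ -95.03°
PM = 180° + (-95.03°) = 84.97°

85 deg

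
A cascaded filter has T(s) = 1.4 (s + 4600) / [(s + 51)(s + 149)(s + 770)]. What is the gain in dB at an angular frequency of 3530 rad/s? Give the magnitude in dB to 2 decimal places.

-134.89 dB

|j3530 + 4600| = √(3530² + 4600²) = 5798
|j3530 + 51| = √(3530² + 51²) = 3530
|j3530 + 149| = √(3530² + 149²) = 3533
|j3530 + 770| = √(3530² + 770²) = 3613
|T(j3530)| = 1.4 × 5798 / (3530 × 3533 × 3613) = 1.8013e-07
20 log₁₀(1.8013e-07) = -134.888 dB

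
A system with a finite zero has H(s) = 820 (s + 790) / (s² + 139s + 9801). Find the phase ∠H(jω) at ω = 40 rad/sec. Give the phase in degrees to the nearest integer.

-31°

∠(j40 + 790) = arctan(40/790) = 2.90°
∠[(j40)² + 139(j40) + 9801] = ∠[8201 + j5560] = 34.14°
∠H(j40) = 2.90° − 34.14° = -31.24°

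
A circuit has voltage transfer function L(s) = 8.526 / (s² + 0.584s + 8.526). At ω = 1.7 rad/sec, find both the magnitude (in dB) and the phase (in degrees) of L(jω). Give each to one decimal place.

|(j1.7)² + 0.584(j1.7) + 8.526| = |5.636 + j0.9928| = 5.723
|L(j1.7)| = 8.526 / 5.723 = 1.4898
20 log₁₀(1.4898) = 3.46 dB
∠[(j1.7)² + 0.584(j1.7) + 8.526] = ∠[5.636 + j0.9928] = 9.99°
∠L(j1.7) = −9.99° = -9.99°

|L| = 3.5 dB, ∠L = -10.0°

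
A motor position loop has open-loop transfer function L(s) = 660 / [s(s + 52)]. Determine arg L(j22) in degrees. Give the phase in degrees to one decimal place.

-112.9 deg

∠(j22 + 52) = arctan(22/52) = 22.93°
∠(j22) = 90.00°
∠L(j22) = − (22.93° + 90.00°) = -112.93°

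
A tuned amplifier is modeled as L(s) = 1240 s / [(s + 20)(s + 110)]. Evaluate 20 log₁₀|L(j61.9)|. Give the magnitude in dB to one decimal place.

19.4 dB

|j61.9| = 61.9
|j61.9 + 20| = √(61.9² + 20²) = 65.05
|j61.9 + 110| = √(61.9² + 110²) = 126.2
|L(j61.9)| = 1240 × 61.9 / (65.05 × 126.2) = 9.3482
20 log₁₀(9.3482) = 19.41 dB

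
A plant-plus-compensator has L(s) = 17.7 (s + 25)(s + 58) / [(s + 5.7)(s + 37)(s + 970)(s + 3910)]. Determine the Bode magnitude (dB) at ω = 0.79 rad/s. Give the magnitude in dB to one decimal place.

-90.0 dB

|j0.79 + 25| = √(0.79² + 25²) = 25.01
|j0.79 + 58| = √(0.79² + 58²) = 58.01
|j0.79 + 5.7| = √(0.79² + 5.7²) = 5.754
|j0.79 + 37| = √(0.79² + 37²) = 37.01
|j0.79 + 970| = √(0.79² + 970²) = 970
|j0.79 + 3910| = √(0.79² + 3910²) = 3910
|L(j0.79)| = 17.7 × 25.01 × 58.01 / (5.754 × 37.01 × 970 × 3910) = 3.1794e-05
20 log₁₀(3.1794e-05) = -89.95 dB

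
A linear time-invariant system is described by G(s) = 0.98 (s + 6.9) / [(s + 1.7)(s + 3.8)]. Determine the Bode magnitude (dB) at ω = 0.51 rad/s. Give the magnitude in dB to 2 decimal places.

|j0.51 + 6.9| = √(0.51² + 6.9²) = 6.919
|j0.51 + 1.7| = √(0.51² + 1.7²) = 1.775
|j0.51 + 3.8| = √(0.51² + 3.8²) = 3.834
|G(j0.51)| = 0.98 × 6.919 / (1.775 × 3.834) = 0.99641
20 log₁₀(0.99641) = -0.031 dB

-0.03 dB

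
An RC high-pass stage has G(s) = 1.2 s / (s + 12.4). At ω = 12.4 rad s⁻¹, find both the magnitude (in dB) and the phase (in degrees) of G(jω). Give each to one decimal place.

|G| = -1.4 dB, ∠G = 45.0°

|j12.4| = 12.4
|j12.4 + 12.4| = √(12.4² + 12.4²) = 17.54
|G(j12.4)| = 1.2 × 12.4 / 17.54 = 0.84853
20 log₁₀(0.84853) = -1.43 dB
∠(j12.4) = 90.00°
∠(j12.4 + 12.4) = arctan(12.4/12.4) = 45.00°
∠G(j12.4) = 90.00° − 45.00° = 45.00°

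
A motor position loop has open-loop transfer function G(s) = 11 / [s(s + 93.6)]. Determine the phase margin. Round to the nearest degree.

Gain crossover: |G(jω)| = 1 at ω ≈ 0.118 rad/sec.
∠G(j0.118) = −90° − arctan(0.118/93.6) ≈ -90.07°
PM = 180° + (-90.07°) = 89.93°

90°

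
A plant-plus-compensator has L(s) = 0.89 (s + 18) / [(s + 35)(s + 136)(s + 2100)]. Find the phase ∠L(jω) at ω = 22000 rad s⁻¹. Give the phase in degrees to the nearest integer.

-174°

∠(j22000 + 18) = arctan(22000/18) = 89.95°
∠(j22000 + 35) = arctan(22000/35) = 89.91°
∠(j22000 + 136) = arctan(22000/136) = 89.65°
∠(j22000 + 2100) = arctan(22000/2100) = 84.55°
∠L(j22000) = 89.95° − (89.91° + 89.65° + 84.55°) = -174.15°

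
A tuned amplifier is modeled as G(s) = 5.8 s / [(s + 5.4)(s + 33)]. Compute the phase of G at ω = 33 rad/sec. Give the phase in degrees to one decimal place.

-35.7 deg

∠(j33) = 90.00°
∠(j33 + 5.4) = arctan(33/5.4) = 80.71°
∠(j33 + 33) = arctan(33/33) = 45.00°
∠G(j33) = 90.00° − (80.71° + 45.00°) = -35.71°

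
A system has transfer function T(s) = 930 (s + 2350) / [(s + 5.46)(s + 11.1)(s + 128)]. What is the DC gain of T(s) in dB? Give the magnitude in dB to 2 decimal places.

T(0) = 930 × 2350 / (5.46 × 11.1 × 128) = 281.72
20 log₁₀(281.72) = 48.997 dB

49.00 dB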